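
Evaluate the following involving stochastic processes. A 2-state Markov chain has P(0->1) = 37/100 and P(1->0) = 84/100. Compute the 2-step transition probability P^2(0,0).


Computing P^2 by matrix multiplication.
P = [[0.6300, 0.3700], [0.8400, 0.1600]]
After raising P to the power 2:
P^2(0,0) = 0.7077

0.7077


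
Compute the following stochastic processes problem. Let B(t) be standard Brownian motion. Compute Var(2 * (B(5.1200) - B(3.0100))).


Var(alpha*(B(t)-B(s))) = alpha^2 * (t-s)
= 2^2 * (5.1200 - 3.0100)
= 4 * 2.1100
= 8.4400

8.4400


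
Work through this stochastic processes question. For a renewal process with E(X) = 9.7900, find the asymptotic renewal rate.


Long-run renewal rate = 1/E(X)
= 1/9.7900
= 0.1021

0.1021


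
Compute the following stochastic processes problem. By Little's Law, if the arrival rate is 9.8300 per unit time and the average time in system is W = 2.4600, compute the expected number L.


Little's Law: L = lambda * W
= 9.8300 * 2.4600
= 24.1818

24.1818


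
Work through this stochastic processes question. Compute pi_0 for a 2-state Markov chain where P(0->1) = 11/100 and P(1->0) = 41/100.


Stationary distribution: pi_0 = p10/(p01+p10), pi_1 = p01/(p01+p10)
p01 = 0.1100, p10 = 0.4100
pi_0 = 0.7885

0.7885


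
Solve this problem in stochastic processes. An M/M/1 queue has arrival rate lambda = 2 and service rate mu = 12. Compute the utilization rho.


rho = lambda/mu
= 2/12
= 0.1667

0.1667


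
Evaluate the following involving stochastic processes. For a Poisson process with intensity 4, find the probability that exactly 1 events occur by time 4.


P(N(t)=k) = (lambda*t)^k * exp(-lambda*t) / k!
lambda*t = 16
= 16^1 * exp(-16) / 1!
= 16 * 1.1254e-07 / 1
= 1.8006e-06

1.8006e-06


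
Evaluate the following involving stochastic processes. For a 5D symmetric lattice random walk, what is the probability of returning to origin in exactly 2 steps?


P(return in 2 steps) = P(reverse first step) = 1/(2d)
= 1/10
= 0.1000

0.1000


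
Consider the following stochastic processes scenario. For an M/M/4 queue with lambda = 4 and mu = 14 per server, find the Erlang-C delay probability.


a = lambda/mu = 0.2857
rho = a/c = 0.0714
Erlang-C formula applied:
C(c,a) = 2.2471e-04

2.2471e-04


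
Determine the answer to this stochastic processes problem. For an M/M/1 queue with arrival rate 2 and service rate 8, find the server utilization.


rho = lambda/mu
= 2/8
= 0.2500

0.2500


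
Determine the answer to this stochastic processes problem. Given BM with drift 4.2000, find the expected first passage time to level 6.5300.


Expected first passage time = a/mu
= 6.5300/4.2000
= 1.5548

1.5548


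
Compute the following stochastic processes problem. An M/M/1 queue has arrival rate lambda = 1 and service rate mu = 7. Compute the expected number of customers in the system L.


rho = 1/7 = 0.1429
L = rho/(1-rho)
= 0.1429/0.8571
= 0.1667

0.1667


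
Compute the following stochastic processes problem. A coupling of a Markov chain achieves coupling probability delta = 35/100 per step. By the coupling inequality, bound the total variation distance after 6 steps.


TV distance bound <= (1-delta)^n
= (1 - 0.3500)^6
= 0.6500^6
= 0.0754

0.0754


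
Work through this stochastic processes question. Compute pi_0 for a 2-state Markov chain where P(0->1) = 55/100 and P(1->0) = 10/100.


Stationary distribution: pi_0 = p10/(p01+p10), pi_1 = p01/(p01+p10)
p01 = 0.5500, p10 = 0.1000
pi_0 = 0.1538

0.1538


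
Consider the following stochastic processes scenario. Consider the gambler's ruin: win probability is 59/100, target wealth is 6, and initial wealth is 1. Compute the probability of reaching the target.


Gambler's ruin formula:
r = q/p = 0.4100/0.5900 = 0.6949
P(win) = (1 - r^i)/(1 - r^N)
= (1 - 0.6949^1)/(1 - 0.6949^6)
= 0.3438

0.3438


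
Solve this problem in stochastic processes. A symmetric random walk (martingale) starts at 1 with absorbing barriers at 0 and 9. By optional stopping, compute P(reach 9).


By optional stopping theorem: E(M at tau) = M(0) = 1
P(hit 9)*9 + P(hit 0)*0 = 1
P(hit 9) = (1 - 0)/(9 - 0) = 1/9 = 0.1111

0.1111


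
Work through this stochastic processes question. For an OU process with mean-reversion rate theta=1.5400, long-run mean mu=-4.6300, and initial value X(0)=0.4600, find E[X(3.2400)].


E[X(t)] = mu + (X(0) - mu)*exp(-theta*t)
= -4.6300 + (0.4600 - -4.6300)*exp(-1.5400*3.2400)
= -4.6300 + 5.0900 * 0.0068
= -4.5953

-4.5953


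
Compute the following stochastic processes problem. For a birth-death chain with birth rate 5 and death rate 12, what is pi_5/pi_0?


For birth-death process, pi_n/pi_0 = (lambda/mu)^n
= (5/12)^5
= 0.0126

0.0126


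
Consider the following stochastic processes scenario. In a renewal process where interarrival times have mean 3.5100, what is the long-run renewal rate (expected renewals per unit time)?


Long-run renewal rate = 1/E(X)
= 1/3.5100
= 0.2849

0.2849


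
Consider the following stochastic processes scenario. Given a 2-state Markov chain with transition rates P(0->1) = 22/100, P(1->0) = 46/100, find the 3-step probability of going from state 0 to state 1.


Computing P^3 by matrix multiplication.
P = [[0.7800, 0.2200], [0.4600, 0.5400]]
After raising P to the power 3:
P^3(0,1) = 0.3129

0.3129


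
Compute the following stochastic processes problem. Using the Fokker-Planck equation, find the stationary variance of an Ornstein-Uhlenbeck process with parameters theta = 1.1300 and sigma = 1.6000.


Stationary variance = sigma^2 / (2*theta)
= 1.6000^2 / (2*1.1300)
= 2.5600 / 2.2600
= 1.1327

1.1327


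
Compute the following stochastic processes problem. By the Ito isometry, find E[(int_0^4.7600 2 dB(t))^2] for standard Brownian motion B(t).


By Ito isometry: E[(int f dB)^2] = int f^2 dt
= 2^2 * 4.7600
= 4 * 4.7600 = 19.0400

19.0400


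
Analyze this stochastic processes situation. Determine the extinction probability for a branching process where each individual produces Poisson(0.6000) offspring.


Since mu = 0.6000 <= 1, extinction probability = 1.

1.0000


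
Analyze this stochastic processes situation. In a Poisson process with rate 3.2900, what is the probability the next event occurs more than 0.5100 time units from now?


P(X > t) = exp(-lambda * t)
= exp(-3.2900 * 0.5100)
= exp(-1.6779) = 0.1868

0.1868


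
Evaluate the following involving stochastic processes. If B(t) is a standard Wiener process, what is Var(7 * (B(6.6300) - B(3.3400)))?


Var(alpha*(B(t)-B(s))) = alpha^2 * (t-s)
= 7^2 * (6.6300 - 3.3400)
= 49 * 3.2900
= 161.2100

161.2100


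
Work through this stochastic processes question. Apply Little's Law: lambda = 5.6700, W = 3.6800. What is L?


Little's Law: L = lambda * W
= 5.6700 * 3.6800
= 20.8656

20.8656


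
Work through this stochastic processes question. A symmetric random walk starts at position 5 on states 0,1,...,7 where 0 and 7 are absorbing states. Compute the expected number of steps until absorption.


For symmetric RW on 0,...,N with absorbing barriers, E(i) = i*(N-i)
E(5) = 5 * 2 = 10

10


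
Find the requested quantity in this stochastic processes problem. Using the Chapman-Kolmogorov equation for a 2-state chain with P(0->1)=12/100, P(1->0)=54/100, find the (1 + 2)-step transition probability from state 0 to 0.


P^3 = P^1 * P^2
Computing via matrix multiplication of the transition matrix.
Entry (0,0) of P^3 = 0.8253

0.8253


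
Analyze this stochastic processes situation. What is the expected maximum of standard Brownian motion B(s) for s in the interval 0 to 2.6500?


E(max B(s)) = sqrt(2t/pi)
= sqrt(2*2.6500/pi)
= sqrt(1.6870)
= 1.2989

1.2989


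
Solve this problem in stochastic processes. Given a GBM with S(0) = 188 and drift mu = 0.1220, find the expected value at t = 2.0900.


E[S(t)] = S(0) * exp(mu * t)
= 188 * exp(0.1220 * 2.0900)
= 188 * 1.2904
= 242.6019

242.6019


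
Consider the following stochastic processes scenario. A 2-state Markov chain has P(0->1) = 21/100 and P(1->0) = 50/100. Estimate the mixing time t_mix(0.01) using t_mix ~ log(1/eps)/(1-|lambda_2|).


lambda_2 = |1 - p01 - p10| = |1 - 0.2100 - 0.5000| = 0.2900
t_mix ~ log(1/eps)/(1 - |lambda_2|)
= log(100)/(1 - 0.2900) = 4.6052/0.7100
= 6.4862

6.4862


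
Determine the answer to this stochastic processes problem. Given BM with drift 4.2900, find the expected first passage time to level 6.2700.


Expected first passage time = a/mu
= 6.2700/4.2900
= 1.4615

1.4615


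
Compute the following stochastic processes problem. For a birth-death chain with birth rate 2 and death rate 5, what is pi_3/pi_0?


For birth-death process, pi_n/pi_0 = (lambda/mu)^n
= (2/5)^3
= 0.0640

0.0640


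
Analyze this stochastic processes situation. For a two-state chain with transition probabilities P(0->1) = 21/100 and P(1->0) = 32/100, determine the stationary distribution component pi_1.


Stationary distribution: pi_0 = p10/(p01+p10), pi_1 = p01/(p01+p10)
p01 = 0.2100, p10 = 0.3200
pi_1 = 0.3962

0.3962


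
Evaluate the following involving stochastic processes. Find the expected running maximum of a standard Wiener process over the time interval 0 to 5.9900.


E(max B(s)) = sqrt(2t/pi)
= sqrt(2*5.9900/pi)
= sqrt(3.8134)
= 1.9528

1.9528


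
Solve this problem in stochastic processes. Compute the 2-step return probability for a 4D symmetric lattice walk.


P(return in 2 steps) = P(reverse first step) = 1/(2d)
= 1/8
= 0.1250

0.1250


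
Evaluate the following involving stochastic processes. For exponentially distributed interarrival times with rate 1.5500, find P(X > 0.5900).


P(X > t) = exp(-lambda * t)
= exp(-1.5500 * 0.5900)
= exp(-0.9145) = 0.4007

0.4007


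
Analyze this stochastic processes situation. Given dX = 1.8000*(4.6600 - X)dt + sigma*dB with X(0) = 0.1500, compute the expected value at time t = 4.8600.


E[X(t)] = mu + (X(0) - mu)*exp(-theta*t)
= 4.6600 + (0.1500 - 4.6600)*exp(-1.8000*4.8600)
= 4.6600 + -4.5100 * 1.5878e-04
= 4.6593

4.6593


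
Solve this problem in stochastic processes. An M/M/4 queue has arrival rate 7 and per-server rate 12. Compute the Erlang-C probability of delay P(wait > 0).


a = lambda/mu = 0.5833
rho = a/c = 0.1458
Erlang-C formula applied:
C(c,a) = 0.0032

0.0032


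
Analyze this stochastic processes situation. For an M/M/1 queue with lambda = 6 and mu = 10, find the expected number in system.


rho = 6/10 = 0.6000
L = rho/(1-rho)
= 0.6000/0.4000
= 1.5000

1.5000


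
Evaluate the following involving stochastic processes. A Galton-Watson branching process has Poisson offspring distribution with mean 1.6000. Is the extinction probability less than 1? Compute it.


Since mu = 1.6000 > 1, extinction prob q < 1.
Solve s = exp(mu*(s-1)) iteratively.
q = 0.3580

0.3580


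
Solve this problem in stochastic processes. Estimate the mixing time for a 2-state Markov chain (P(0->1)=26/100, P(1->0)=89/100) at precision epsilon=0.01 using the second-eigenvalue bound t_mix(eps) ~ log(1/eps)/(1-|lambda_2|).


lambda_2 = |1 - p01 - p10| = |1 - 0.2600 - 0.8900| = 0.1500
t_mix ~ log(1/eps)/(1 - |lambda_2|)
= log(100)/(1 - 0.1500) = 4.6052/0.8500
= 5.4178

5.4178


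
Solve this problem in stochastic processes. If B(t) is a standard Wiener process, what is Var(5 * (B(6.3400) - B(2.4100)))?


Var(alpha*(B(t)-B(s))) = alpha^2 * (t-s)
= 5^2 * (6.3400 - 2.4100)
= 25 * 3.9300
= 98.2500

98.2500


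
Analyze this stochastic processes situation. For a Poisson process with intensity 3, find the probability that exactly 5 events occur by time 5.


P(N(t)=k) = (lambda*t)^k * exp(-lambda*t) / k!
lambda*t = 15
= 15^5 * exp(-15) / 5!
= 759375 * 3.0590e-07 / 120
= 0.0019

0.0019


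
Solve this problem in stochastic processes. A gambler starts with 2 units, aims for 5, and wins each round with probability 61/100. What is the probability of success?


Gambler's ruin formula:
r = q/p = 0.3900/0.6100 = 0.6393
P(win) = (1 - r^i)/(1 - r^N)
= (1 - 0.6393^2)/(1 - 0.6393^5)
= 0.6620

0.6620


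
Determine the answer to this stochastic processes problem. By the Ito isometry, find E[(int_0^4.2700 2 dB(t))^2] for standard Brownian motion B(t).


By Ito isometry: E[(int f dB)^2] = int f^2 dt
= 2^2 * 4.2700
= 4 * 4.2700 = 17.0800

17.0800


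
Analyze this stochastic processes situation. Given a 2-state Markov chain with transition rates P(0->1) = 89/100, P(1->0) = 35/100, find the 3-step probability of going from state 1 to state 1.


Computing P^3 by matrix multiplication.
P = [[0.1100, 0.8900], [0.3500, 0.6500]]
After raising P to the power 3:
P^3(1,1) = 0.7138

0.7138


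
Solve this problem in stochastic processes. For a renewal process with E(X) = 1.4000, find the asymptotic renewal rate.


Long-run renewal rate = 1/E(X)
= 1/1.4000
= 0.7143

0.7143


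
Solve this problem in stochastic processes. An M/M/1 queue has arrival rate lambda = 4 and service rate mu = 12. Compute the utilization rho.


rho = lambda/mu
= 4/12
= 0.3333

0.3333


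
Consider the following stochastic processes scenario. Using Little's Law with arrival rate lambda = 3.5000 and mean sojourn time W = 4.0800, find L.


Little's Law: L = lambda * W
= 3.5000 * 4.0800
= 14.2800

14.2800


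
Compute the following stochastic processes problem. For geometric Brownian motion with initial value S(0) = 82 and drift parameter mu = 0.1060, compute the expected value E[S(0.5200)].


E[S(t)] = S(0) * exp(mu * t)
= 82 * exp(0.1060 * 0.5200)
= 82 * 1.0567
= 86.6467

86.6467


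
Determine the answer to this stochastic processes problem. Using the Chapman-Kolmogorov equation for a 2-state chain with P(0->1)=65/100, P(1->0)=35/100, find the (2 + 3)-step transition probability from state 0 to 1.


P^5 = P^2 * P^3
Computing via matrix multiplication of the transition matrix.
Entry (0,1) of P^5 = 0.6500

0.6500


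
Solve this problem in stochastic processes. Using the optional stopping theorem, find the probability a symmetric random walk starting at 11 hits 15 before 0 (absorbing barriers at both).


By optional stopping theorem: E(M at tau) = M(0) = 11
P(hit 15)*15 + P(hit 0)*0 = 11
P(hit 15) = (11 - 0)/(15 - 0) = 11/15 = 0.7333

0.7333


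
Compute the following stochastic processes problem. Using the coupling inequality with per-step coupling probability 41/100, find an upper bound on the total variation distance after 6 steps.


TV distance bound <= (1-delta)^n
= (1 - 0.4100)^6
= 0.5900^6
= 0.0422

0.0422


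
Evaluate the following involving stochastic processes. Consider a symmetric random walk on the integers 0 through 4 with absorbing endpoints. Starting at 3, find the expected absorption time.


For symmetric RW on 0,...,N with absorbing barriers, E(i) = i*(N-i)
E(3) = 3 * 1 = 3

3


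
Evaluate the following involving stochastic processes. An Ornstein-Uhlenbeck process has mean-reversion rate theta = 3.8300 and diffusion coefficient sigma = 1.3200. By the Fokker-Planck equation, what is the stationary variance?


Stationary variance = sigma^2 / (2*theta)
= 1.3200^2 / (2*3.8300)
= 1.7424 / 7.6600
= 0.2275

0.2275


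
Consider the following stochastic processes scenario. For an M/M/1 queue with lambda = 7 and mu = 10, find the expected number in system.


rho = 7/10 = 0.7000
L = rho/(1-rho)
= 0.7000/0.3000
= 2.3333

2.3333


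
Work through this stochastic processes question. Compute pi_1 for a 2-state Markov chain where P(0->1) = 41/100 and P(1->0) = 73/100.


Stationary distribution: pi_0 = p10/(p01+p10), pi_1 = p01/(p01+p10)
p01 = 0.4100, p10 = 0.7300
pi_1 = 0.3596

0.3596


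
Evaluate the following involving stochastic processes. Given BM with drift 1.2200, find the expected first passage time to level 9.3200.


Expected first passage time = a/mu
= 9.3200/1.2200
= 7.6393

7.6393


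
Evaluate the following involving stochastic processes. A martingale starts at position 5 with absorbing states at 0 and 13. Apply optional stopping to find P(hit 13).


By optional stopping theorem: E(M at tau) = M(0) = 5
P(hit 13)*13 + P(hit 0)*0 = 5
P(hit 13) = (5 - 0)/(13 - 0) = 5/13 = 0.3846

0.3846


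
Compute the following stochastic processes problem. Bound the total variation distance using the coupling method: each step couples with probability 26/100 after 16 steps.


TV distance bound <= (1-delta)^n
= (1 - 0.2600)^16
= 0.7400^16
= 0.0081

0.0081


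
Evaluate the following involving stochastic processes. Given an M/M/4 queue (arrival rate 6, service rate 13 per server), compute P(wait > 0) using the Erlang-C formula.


a = lambda/mu = 0.4615
rho = a/c = 0.1154
Erlang-C formula applied:
C(c,a) = 0.0013

0.0013


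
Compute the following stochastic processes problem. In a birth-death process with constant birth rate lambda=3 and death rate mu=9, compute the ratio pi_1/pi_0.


For birth-death process, pi_n/pi_0 = (lambda/mu)^n
= (3/9)^1
= 0.3333

0.3333


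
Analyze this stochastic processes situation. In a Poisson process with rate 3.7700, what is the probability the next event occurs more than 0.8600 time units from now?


P(X > t) = exp(-lambda * t)
= exp(-3.7700 * 0.8600)
= exp(-3.2422) = 0.0391

0.0391


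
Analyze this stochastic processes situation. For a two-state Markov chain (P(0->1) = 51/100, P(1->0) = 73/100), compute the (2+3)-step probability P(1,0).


P^5 = P^2 * P^3
Computing via matrix multiplication of the transition matrix.
Entry (1,0) of P^5 = 0.5892

0.5892


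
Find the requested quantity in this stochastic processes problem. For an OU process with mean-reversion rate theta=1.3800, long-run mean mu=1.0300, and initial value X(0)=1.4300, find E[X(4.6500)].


E[X(t)] = mu + (X(0) - mu)*exp(-theta*t)
= 1.0300 + (1.4300 - 1.0300)*exp(-1.3800*4.6500)
= 1.0300 + 0.4000 * 0.0016
= 1.0307

1.0307


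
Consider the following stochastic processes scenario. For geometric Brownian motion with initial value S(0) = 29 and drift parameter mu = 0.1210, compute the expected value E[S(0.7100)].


E[S(t)] = S(0) * exp(mu * t)
= 29 * exp(0.1210 * 0.7100)
= 29 * 1.0897
= 31.6015

31.6015


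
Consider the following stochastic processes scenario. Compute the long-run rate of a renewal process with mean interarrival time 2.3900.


Long-run renewal rate = 1/E(X)
= 1/2.3900
= 0.4184

0.4184


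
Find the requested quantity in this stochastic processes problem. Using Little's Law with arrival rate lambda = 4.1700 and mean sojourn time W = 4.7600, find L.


Little's Law: L = lambda * W
= 4.1700 * 4.7600
= 19.8492

19.8492


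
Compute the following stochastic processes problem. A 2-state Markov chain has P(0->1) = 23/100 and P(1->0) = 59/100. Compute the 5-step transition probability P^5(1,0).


Computing P^5 by matrix multiplication.
P = [[0.7700, 0.2300], [0.5900, 0.4100]]
After raising P to the power 5:
P^5(1,0) = 0.7194

0.7194


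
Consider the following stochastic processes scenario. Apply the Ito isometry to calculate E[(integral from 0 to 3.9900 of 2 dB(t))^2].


By Ito isometry: E[(int f dB)^2] = int f^2 dt
= 2^2 * 3.9900
= 4 * 3.9900 = 15.9600

15.9600


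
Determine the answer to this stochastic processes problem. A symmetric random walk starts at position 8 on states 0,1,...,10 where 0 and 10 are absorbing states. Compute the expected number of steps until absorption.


For symmetric RW on 0,...,N with absorbing barriers, E(i) = i*(N-i)
E(8) = 8 * 2 = 16

16


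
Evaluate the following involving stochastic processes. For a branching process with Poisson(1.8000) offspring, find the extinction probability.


Since mu = 1.8000 > 1, extinction prob q < 1.
Solve s = exp(mu*(s-1)) iteratively.
q = 0.2676

0.2676


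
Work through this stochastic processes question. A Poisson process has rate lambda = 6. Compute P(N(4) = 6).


P(N(t)=k) = (lambda*t)^k * exp(-lambda*t) / k!
lambda*t = 24
= 24^6 * exp(-24) / 6!
= 191102976 * 3.7751e-11 / 720
= 1.0020e-05

1.0020e-05


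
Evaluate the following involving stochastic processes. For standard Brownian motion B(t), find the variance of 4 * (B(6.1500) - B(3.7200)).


Var(alpha*(B(t)-B(s))) = alpha^2 * (t-s)
= 4^2 * (6.1500 - 3.7200)
= 16 * 2.4300
= 38.8800

38.8800


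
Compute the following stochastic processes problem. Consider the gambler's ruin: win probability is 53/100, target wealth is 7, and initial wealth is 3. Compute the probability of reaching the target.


Gambler's ruin formula:
r = q/p = 0.4700/0.5300 = 0.8868
P(win) = (1 - r^i)/(1 - r^N)
= (1 - 0.8868^3)/(1 - 0.8868^7)
= 0.5321

0.5321


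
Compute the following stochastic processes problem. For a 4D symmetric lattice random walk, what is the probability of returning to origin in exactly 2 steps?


P(return in 2 steps) = P(reverse first step) = 1/(2d)
= 1/8
= 0.1250

0.1250


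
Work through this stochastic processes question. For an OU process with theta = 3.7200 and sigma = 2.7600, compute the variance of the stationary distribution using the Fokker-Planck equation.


Stationary variance = sigma^2 / (2*theta)
= 2.7600^2 / (2*3.7200)
= 7.6176 / 7.4400
= 1.0239

1.0239


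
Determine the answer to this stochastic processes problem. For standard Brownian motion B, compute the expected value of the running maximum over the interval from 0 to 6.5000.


E(max B(s)) = sqrt(2t/pi)
= sqrt(2*6.5000/pi)
= sqrt(4.1380)
= 2.0342

2.0342


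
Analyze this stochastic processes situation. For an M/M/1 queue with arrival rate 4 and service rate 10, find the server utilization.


rho = lambda/mu
= 4/10
= 0.4000

0.4000


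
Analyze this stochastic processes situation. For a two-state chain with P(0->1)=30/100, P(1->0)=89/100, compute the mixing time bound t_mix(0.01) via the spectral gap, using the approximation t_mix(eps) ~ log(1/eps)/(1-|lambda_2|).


lambda_2 = |1 - p01 - p10| = |1 - 0.3000 - 0.8900| = 0.1900
t_mix ~ log(1/eps)/(1 - |lambda_2|)
= log(100)/(1 - 0.1900) = 4.6052/0.8100
= 5.6854

5.6854


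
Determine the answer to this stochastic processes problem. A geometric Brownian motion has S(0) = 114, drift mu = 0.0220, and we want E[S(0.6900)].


E[S(t)] = S(0) * exp(mu * t)
= 114 * exp(0.0220 * 0.6900)
= 114 * 1.0153
= 115.7437

115.7437


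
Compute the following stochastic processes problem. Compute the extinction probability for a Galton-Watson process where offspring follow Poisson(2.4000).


Since mu = 2.4000 > 1, extinction prob q < 1.
Solve s = exp(mu*(s-1)) iteratively.
q = 0.1214

0.1214


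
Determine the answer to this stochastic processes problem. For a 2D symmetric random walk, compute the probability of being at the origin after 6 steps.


P = C(6,3)^2 / 4^6
= 20^2 / 4096
= 400 / 4096
= 0.0977

0.0977


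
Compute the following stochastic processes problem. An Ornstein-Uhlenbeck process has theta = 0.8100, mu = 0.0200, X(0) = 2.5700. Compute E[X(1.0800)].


E[X(t)] = mu + (X(0) - mu)*exp(-theta*t)
= 0.0200 + (2.5700 - 0.0200)*exp(-0.8100*1.0800)
= 0.0200 + 2.5500 * 0.4169
= 1.0832

1.0832


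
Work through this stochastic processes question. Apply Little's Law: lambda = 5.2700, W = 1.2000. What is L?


Little's Law: L = lambda * W
= 5.2700 * 1.2000
= 6.3240

6.3240


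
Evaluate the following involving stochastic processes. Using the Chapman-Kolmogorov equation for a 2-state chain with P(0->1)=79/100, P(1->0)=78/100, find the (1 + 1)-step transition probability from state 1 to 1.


P^2 = P^1 * P^1
Computing via matrix multiplication of the transition matrix.
Entry (1,1) of P^2 = 0.6646

0.6646


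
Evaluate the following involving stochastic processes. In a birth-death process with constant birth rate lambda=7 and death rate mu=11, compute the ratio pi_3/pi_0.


For birth-death process, pi_n/pi_0 = (lambda/mu)^n
= (7/11)^3
= 0.2577

0.2577


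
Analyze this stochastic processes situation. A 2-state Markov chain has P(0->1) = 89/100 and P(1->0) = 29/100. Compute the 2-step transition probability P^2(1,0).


Computing P^2 by matrix multiplication.
P = [[0.1100, 0.8900], [0.2900, 0.7100]]
After raising P to the power 2:
P^2(1,0) = 0.2378

0.2378


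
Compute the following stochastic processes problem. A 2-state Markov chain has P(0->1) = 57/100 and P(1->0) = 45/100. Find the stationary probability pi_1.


Stationary distribution: pi_0 = p10/(p01+p10), pi_1 = p01/(p01+p10)
p01 = 0.5700, p10 = 0.4500
pi_1 = 0.5588

0.5588


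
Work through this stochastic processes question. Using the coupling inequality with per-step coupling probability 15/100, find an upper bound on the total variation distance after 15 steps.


TV distance bound <= (1-delta)^n
= (1 - 0.1500)^15
= 0.8500^15
= 0.0874

0.0874


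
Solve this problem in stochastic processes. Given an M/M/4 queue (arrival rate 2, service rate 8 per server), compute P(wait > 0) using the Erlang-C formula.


a = lambda/mu = 0.2500
rho = a/c = 0.0625
Erlang-C formula applied:
C(c,a) = 1.3521e-04

1.3521e-04


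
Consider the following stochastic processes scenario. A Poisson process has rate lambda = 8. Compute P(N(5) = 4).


P(N(t)=k) = (lambda*t)^k * exp(-lambda*t) / k!
lambda*t = 40
= 40^4 * exp(-40) / 4!
= 2560000 * 4.2484e-18 / 24
= 4.5316e-13

4.5316e-13


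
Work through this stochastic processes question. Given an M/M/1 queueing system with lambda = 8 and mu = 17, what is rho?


rho = lambda/mu
= 8/17
= 0.4706

0.4706


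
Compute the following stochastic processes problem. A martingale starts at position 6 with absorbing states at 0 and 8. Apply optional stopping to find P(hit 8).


By optional stopping theorem: E(M at tau) = M(0) = 6
P(hit 8)*8 + P(hit 0)*0 = 6
P(hit 8) = (6 - 0)/(8 - 0) = 3/4 = 0.7500

0.7500


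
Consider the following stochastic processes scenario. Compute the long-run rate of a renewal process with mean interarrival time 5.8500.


Long-run renewal rate = 1/E(X)
= 1/5.8500
= 0.1709

0.1709


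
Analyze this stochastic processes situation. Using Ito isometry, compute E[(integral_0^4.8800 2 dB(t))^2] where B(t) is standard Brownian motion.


By Ito isometry: E[(int f dB)^2] = int f^2 dt
= 2^2 * 4.8800
= 4 * 4.8800 = 19.5200

19.5200


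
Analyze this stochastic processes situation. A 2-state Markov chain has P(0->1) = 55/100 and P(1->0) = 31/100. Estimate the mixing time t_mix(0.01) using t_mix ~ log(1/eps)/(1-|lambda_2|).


lambda_2 = |1 - p01 - p10| = |1 - 0.5500 - 0.3100| = 0.1400
t_mix ~ log(1/eps)/(1 - |lambda_2|)
= log(100)/(1 - 0.1400) = 4.6052/0.8600
= 5.3548

5.3548


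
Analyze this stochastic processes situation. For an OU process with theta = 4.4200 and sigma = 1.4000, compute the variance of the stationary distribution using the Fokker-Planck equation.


Stationary variance = sigma^2 / (2*theta)
= 1.4000^2 / (2*4.4200)
= 1.9600 / 8.8400
= 0.2217

0.2217


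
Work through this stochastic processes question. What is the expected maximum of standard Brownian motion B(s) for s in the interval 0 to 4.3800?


E(max B(s)) = sqrt(2t/pi)
= sqrt(2*4.3800/pi)
= sqrt(2.7884)
= 1.6698

1.6698


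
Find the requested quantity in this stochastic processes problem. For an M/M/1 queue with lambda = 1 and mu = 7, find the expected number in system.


rho = 1/7 = 0.1429
L = rho/(1-rho)
= 0.1429/0.8571
= 0.1667

0.1667


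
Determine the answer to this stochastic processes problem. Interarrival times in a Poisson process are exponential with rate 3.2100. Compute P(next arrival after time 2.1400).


P(X > t) = exp(-lambda * t)
= exp(-3.2100 * 2.1400)
= exp(-6.8694) = 0.0010

0.0010


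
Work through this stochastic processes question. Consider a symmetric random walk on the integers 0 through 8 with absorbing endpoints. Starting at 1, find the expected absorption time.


For symmetric RW on 0,...,N with absorbing barriers, E(i) = i*(N-i)
E(1) = 1 * 7 = 7

7


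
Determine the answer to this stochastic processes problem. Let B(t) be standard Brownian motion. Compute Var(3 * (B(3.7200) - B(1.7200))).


Var(alpha*(B(t)-B(s))) = alpha^2 * (t-s)
= 3^2 * (3.7200 - 1.7200)
= 9 * 2.0000
= 18.0000

18.0000


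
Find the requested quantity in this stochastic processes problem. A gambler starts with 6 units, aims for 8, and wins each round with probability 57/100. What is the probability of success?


Gambler's ruin formula:
r = q/p = 0.4300/0.5700 = 0.7544
P(win) = (1 - r^i)/(1 - r^N)
= (1 - 0.7544^6)/(1 - 0.7544^8)
= 0.9113

0.9113


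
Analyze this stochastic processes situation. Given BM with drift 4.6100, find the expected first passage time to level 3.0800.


Expected first passage time = a/mu
= 3.0800/4.6100
= 0.6681

0.6681


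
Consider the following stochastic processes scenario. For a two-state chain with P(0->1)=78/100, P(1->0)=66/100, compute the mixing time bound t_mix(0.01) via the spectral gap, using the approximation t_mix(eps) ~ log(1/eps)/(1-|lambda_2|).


lambda_2 = |1 - p01 - p10| = |1 - 0.7800 - 0.6600| = 0.4400
t_mix ~ log(1/eps)/(1 - |lambda_2|)
= log(100)/(1 - 0.4400) = 4.6052/0.5600
= 8.2235

8.2235


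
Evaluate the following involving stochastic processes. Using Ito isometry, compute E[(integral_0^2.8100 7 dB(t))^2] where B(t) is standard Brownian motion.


By Ito isometry: E[(int f dB)^2] = int f^2 dt
= 7^2 * 2.8100
= 49 * 2.8100 = 137.6900

137.6900


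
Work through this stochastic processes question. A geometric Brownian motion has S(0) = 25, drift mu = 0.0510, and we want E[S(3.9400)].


E[S(t)] = S(0) * exp(mu * t)
= 25 * exp(0.0510 * 3.9400)
= 25 * 1.2226
= 30.5638

30.5638


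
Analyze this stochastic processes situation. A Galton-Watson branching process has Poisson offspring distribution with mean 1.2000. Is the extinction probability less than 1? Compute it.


Since mu = 1.2000 > 1, extinction prob q < 1.
Solve s = exp(mu*(s-1)) iteratively.
q = 0.6863

0.6863


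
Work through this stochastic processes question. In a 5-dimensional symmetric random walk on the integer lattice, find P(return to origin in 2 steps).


P(return in 2 steps) = P(reverse first step) = 1/(2d)
= 1/10
= 0.1000

0.1000


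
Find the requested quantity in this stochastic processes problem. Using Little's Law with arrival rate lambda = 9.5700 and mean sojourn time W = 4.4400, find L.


Little's Law: L = lambda * W
= 9.5700 * 4.4400
= 42.4908

42.4908


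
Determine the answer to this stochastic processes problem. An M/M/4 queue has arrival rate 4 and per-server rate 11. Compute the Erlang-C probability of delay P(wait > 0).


a = lambda/mu = 0.3636
rho = a/c = 0.0909
Erlang-C formula applied:
C(c,a) = 5.5708e-04

5.5708e-04


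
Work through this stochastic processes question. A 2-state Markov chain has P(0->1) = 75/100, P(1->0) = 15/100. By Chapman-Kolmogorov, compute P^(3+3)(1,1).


P^6 = P^3 * P^3
Computing via matrix multiplication of the transition matrix.
Entry (1,1) of P^6 = 0.8333

0.8333


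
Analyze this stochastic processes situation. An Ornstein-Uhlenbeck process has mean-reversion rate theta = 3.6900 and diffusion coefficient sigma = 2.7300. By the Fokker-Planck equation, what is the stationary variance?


Stationary variance = sigma^2 / (2*theta)
= 2.7300^2 / (2*3.6900)
= 7.4529 / 7.3800
= 1.0099

1.0099


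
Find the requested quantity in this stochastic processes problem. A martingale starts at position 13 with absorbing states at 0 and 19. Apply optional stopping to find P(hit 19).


By optional stopping theorem: E(M at tau) = M(0) = 13
P(hit 19)*19 + P(hit 0)*0 = 13
P(hit 19) = (13 - 0)/(19 - 0) = 13/19 = 0.6842

0.6842


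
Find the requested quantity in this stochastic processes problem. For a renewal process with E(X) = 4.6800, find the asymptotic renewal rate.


Long-run renewal rate = 1/E(X)
= 1/4.6800
= 0.2137

0.2137


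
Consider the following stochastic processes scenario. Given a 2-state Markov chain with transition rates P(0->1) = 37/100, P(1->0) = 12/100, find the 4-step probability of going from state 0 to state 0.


Computing P^4 by matrix multiplication.
P = [[0.6300, 0.3700], [0.1200, 0.8800]]
After raising P to the power 4:
P^4(0,0) = 0.2960

0.2960


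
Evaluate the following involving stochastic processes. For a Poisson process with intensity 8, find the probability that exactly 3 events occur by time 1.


P(N(t)=k) = (lambda*t)^k * exp(-lambda*t) / k!
lambda*t = 8
= 8^3 * exp(-8) / 3!
= 512 * 3.3546e-04 / 6
= 0.0286

0.0286


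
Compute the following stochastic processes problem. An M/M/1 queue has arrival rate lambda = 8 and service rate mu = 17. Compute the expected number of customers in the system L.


rho = 8/17 = 0.4706
L = rho/(1-rho)
= 0.4706/0.5294
= 0.8889

0.8889


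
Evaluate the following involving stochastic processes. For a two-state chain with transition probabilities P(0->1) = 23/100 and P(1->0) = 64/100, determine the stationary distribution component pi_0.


Stationary distribution: pi_0 = p10/(p01+p10), pi_1 = p01/(p01+p10)
p01 = 0.2300, p10 = 0.6400
pi_0 = 0.7356

0.7356


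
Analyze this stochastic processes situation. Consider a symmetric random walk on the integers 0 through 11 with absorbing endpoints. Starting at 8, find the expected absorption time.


For symmetric RW on 0,...,N with absorbing barriers, E(i) = i*(N-i)
E(8) = 8 * 3 = 24

24


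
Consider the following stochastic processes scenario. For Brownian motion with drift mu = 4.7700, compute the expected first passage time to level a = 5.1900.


Expected first passage time = a/mu
= 5.1900/4.7700
= 1.0881

1.0881


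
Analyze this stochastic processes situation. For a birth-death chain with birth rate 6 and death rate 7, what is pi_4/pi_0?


For birth-death process, pi_n/pi_0 = (lambda/mu)^n
= (6/7)^4
= 0.5398

0.5398


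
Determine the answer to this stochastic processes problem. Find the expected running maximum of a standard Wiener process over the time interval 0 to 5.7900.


E(max B(s)) = sqrt(2t/pi)
= sqrt(2*5.7900/pi)
= sqrt(3.6860)
= 1.9199

1.9199


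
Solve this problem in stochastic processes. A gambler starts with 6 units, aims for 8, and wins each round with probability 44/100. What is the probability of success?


Gambler's ruin formula:
r = q/p = 0.5600/0.4400 = 1.2727
P(win) = (1 - r^i)/(1 - r^N)
= (1 - 1.2727^6)/(1 - 1.2727^8)
= 0.5523

0.5523


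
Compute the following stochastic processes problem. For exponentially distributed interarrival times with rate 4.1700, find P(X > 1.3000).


P(X > t) = exp(-lambda * t)
= exp(-4.1700 * 1.3000)
= exp(-5.4210) = 0.0044

0.0044


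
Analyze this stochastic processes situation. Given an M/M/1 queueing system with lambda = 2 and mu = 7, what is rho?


rho = lambda/mu
= 2/7
= 0.2857

0.2857


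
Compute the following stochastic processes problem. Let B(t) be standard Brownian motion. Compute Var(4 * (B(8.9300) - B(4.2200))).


Var(alpha*(B(t)-B(s))) = alpha^2 * (t-s)
= 4^2 * (8.9300 - 4.2200)
= 16 * 4.7100
= 75.3600

75.3600


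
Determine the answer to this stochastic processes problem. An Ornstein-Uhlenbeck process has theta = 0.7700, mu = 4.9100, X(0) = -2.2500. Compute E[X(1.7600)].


E[X(t)] = mu + (X(0) - mu)*exp(-theta*t)
= 4.9100 + (-2.2500 - 4.9100)*exp(-0.7700*1.7600)
= 4.9100 + -7.1600 * 0.2579
= 3.0635

3.0635


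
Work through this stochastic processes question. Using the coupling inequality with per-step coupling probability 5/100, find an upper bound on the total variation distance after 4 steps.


TV distance bound <= (1-delta)^n
= (1 - 0.0500)^4
= 0.9500^4
= 0.8145

0.8145


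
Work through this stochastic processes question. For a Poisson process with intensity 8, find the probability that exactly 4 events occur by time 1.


P(N(t)=k) = (lambda*t)^k * exp(-lambda*t) / k!
lambda*t = 8
= 8^4 * exp(-8) / 4!
= 4096 * 3.3546e-04 / 24
= 0.0573

0.0573


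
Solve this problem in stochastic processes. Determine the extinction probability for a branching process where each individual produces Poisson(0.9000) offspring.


Since mu = 0.9000 <= 1, extinction probability = 1.

1.0000


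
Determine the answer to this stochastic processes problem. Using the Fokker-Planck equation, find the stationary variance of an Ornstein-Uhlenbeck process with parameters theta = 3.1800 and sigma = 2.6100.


Stationary variance = sigma^2 / (2*theta)
= 2.6100^2 / (2*3.1800)
= 6.8121 / 6.3600
= 1.0711

1.0711


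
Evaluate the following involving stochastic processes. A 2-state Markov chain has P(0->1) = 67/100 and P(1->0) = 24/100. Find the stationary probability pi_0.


Stationary distribution: pi_0 = p10/(p01+p10), pi_1 = p01/(p01+p10)
p01 = 0.6700, p10 = 0.2400
pi_0 = 0.2637

0.2637


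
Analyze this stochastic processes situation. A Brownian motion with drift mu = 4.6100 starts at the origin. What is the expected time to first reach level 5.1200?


Expected first passage time = a/mu
= 5.1200/4.6100
= 1.1106

1.1106


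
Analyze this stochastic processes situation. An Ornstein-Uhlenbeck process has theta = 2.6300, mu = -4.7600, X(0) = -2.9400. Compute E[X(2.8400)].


E[X(t)] = mu + (X(0) - mu)*exp(-theta*t)
= -4.7600 + (-2.9400 - -4.7600)*exp(-2.6300*2.8400)
= -4.7600 + 1.8200 * 5.7038e-04
= -4.7590

-4.7590


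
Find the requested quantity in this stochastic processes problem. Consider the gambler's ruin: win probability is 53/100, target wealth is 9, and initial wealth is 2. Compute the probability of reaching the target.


Gambler's ruin formula:
r = q/p = 0.4700/0.5300 = 0.8868
P(win) = (1 - r^i)/(1 - r^N)
= (1 - 0.8868^2)/(1 - 0.8868^9)
= 0.3232

0.3232


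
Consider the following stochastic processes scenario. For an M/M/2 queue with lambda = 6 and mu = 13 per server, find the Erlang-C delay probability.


a = lambda/mu = 0.4615
rho = a/c = 0.2308
Erlang-C formula applied:
C(c,a) = 0.0865

0.0865


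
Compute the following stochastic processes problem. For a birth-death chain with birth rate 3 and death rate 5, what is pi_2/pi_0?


For birth-death process, pi_n/pi_0 = (lambda/mu)^n
= (3/5)^2
= 0.3600

0.3600


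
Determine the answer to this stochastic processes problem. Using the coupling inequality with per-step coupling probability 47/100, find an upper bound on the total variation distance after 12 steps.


TV distance bound <= (1-delta)^n
= (1 - 0.4700)^12
= 0.5300^12
= 4.9126e-04

4.9126e-04


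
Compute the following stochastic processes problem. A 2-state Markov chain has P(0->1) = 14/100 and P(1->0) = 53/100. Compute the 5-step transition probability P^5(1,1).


Computing P^5 by matrix multiplication.
P = [[0.8600, 0.1400], [0.5300, 0.4700]]
After raising P to the power 5:
P^5(1,1) = 0.2121

0.2121


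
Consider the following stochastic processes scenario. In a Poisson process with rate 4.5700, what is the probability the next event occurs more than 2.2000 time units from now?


P(X > t) = exp(-lambda * t)
= exp(-4.5700 * 2.2000)
= exp(-10.0540) = 4.3013e-05

4.3013e-05


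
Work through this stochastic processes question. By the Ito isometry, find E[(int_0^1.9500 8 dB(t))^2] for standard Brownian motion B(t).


By Ito isometry: E[(int f dB)^2] = int f^2 dt
= 8^2 * 1.9500
= 64 * 1.9500 = 124.8000

124.8000


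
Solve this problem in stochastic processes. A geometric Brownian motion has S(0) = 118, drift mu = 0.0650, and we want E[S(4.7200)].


E[S(t)] = S(0) * exp(mu * t)
= 118 * exp(0.0650 * 4.7200)
= 118 * 1.3591
= 160.3702

160.3702


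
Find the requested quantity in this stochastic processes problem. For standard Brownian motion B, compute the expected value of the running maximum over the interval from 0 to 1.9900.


E(max B(s)) = sqrt(2t/pi)
= sqrt(2*1.9900/pi)
= sqrt(1.2669)
= 1.1256

1.1256


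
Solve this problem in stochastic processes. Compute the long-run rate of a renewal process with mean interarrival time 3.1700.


Long-run renewal rate = 1/E(X)
= 1/3.1700
= 0.3155

0.3155
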